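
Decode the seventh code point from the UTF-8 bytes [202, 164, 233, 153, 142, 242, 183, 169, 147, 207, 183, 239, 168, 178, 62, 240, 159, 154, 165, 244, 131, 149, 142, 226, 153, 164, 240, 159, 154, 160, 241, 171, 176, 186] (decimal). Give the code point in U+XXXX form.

U+1F6A5

Offset 0: leading byte 0xCA = 11001010 → 2-byte char #1 = CA A4.
Offset 2: leading byte 0xE9 = 11101001 → 3-byte char #2 = E9 99 8E.
Offset 5: leading byte 0xF2 = 11110010 → 4-byte char #3 = F2 B7 A9 93.
Offset 9: leading byte 0xCF = 11001111 → 2-byte char #4 = CF B7.
Offset 11: leading byte 0xEF = 11101111 → 3-byte char #5 = EF A8 B2.
Offset 14: leading byte 0x3E = 00111110 → 1-byte char #6 = 3E.
Offset 15: leading byte 0xF0 = 11110000 → 4-byte char #7 = F0 9F 9A A5.
Leading byte 0xF0 = 11110000 matches 11110xxx → 4-byte sequence.
Byte 1: 0xF0 = 11110000, payload 000 (3 bits).
Byte 2: 0x9F = 10011111 (10xxxxxx ✓), payload 011111.
Byte 3: 0x9A = 10011010 (10xxxxxx ✓), payload 011010.
Byte 4: 0xA5 = 10100101 (10xxxxxx ✓), payload 100101.
Concatenate: 000011111011010100101 = 0x1F6A5 (21 bits → U+1F6A5).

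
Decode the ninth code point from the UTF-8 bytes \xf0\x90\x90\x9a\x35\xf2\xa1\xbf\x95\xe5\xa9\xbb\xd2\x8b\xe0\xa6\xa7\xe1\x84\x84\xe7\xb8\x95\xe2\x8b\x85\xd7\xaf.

Offset 0: leading byte 0xF0 = 11110000 → 4-byte char #1 = F0 90 90 9A.
Offset 4: leading byte 0x35 = 00110101 → 1-byte char #2 = 35.
Offset 5: leading byte 0xF2 = 11110010 → 4-byte char #3 = F2 A1 BF 95.
Offset 9: leading byte 0xE5 = 11100101 → 3-byte char #4 = E5 A9 BB.
Offset 12: leading byte 0xD2 = 11010010 → 2-byte char #5 = D2 8B.
Offset 14: leading byte 0xE0 = 11100000 → 3-byte char #6 = E0 A6 A7.
Offset 17: leading byte 0xE1 = 11100001 → 3-byte char #7 = E1 84 84.
Offset 20: leading byte 0xE7 = 11100111 → 3-byte char #8 = E7 B8 95.
Offset 23: leading byte 0xE2 = 11100010 → 3-byte char #9 = E2 8B 85.
Leading byte 0xE2 = 11100010 matches 1110xxxx → 3-byte sequence.
Byte 1: 0xE2 = 11100010, payload 0010 (4 bits).
Byte 2: 0x8B = 10001011 (10xxxxxx ✓), payload 001011.
Byte 3: 0x85 = 10000101 (10xxxxxx ✓), payload 000101.
Concatenate: 0010001011000101 = 0x22C5 (16 bits → U+22C5).

U+22C5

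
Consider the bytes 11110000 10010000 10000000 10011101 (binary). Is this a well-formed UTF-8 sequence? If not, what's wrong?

Leading byte 0xF0 = 11110000 → 4-byte form.
Continuation bytes 0x90=10010000, 0x80=10000000, 0x9D=10011101 all match 10xxxxxx.
Decoded value 0x1001D is ≥ 0x10000 (shortest form) and not a surrogate.

valid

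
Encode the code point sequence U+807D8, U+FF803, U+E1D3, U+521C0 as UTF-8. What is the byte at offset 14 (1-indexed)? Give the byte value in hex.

1-indexed offset 14 is 0-indexed offset 13.
U+807D8 → 4-byte form F2 80 9F 98 at offsets 0–3.
U+FF803 → 4-byte form F3 BF A0 83 at offsets 4–7.
U+E1D3 → 3-byte form EE 87 93 at offsets 8–10.
U+521C0 → 4-byte form F1 92 87 80 at offsets 11–14.
Offset 13 falls in char 4's range; it's byte 3 of F1 92 87 80 = 0x87.

0x87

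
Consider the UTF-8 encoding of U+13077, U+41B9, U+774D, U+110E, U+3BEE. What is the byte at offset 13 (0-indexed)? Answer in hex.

U+13077 → 4-byte form F0 93 81 B7 at offsets 0–3.
U+41B9 → 3-byte form E4 86 B9 at offsets 4–6.
U+774D → 3-byte form E7 9D 8D at offsets 7–9.
U+110E → 3-byte form E1 84 8E at offsets 10–12.
U+3BEE → 3-byte form E3 AF AE at offsets 13–15.
Offset 13 falls in char 5's range; it's byte 1 of E3 AF AE = 0xE3.

0xE3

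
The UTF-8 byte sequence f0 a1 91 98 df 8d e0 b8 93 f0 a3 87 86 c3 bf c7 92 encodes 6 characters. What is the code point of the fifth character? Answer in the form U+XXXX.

U+00FF

Offset 0: leading byte 0xF0 = 11110000 → 4-byte char #1 = F0 A1 91 98.
Offset 4: leading byte 0xDF = 11011111 → 2-byte char #2 = DF 8D.
Offset 6: leading byte 0xE0 = 11100000 → 3-byte char #3 = E0 B8 93.
Offset 9: leading byte 0xF0 = 11110000 → 4-byte char #4 = F0 A3 87 86.
Offset 13: leading byte 0xC3 = 11000011 → 2-byte char #5 = C3 BF.
Leading byte 0xC3 = 11000011 matches 110xxxxx → 2-byte sequence.
Byte 1: 0xC3 = 11000011, payload 00011 (5 bits).
Byte 2: 0xBF = 10111111 (10xxxxxx ✓), payload 111111.
Concatenate: 00011111111 = 0xFF (11 bits → U+00FF).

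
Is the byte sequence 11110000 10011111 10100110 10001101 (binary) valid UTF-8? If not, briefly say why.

Leading byte 0xF0 = 11110000 → 4-byte form.
Continuation bytes 0x9F=10011111, 0xA6=10100110, 0x8D=10001101 all match 10xxxxxx.
Decoded value 0x1F98D is ≥ 0x10000 (shortest form) and not a surrogate.

valid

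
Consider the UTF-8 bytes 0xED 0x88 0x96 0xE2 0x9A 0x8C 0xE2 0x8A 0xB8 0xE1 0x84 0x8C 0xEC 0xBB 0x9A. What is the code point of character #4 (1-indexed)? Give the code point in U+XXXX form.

U+110C

Offset 0: leading byte 0xED = 11101101 → 3-byte char #1 = ED 88 96.
Offset 3: leading byte 0xE2 = 11100010 → 3-byte char #2 = E2 9A 8C.
Offset 6: leading byte 0xE2 = 11100010 → 3-byte char #3 = E2 8A B8.
Offset 9: leading byte 0xE1 = 11100001 → 3-byte char #4 = E1 84 8C.
Leading byte 0xE1 = 11100001 matches 1110xxxx → 3-byte sequence.
Byte 1: 0xE1 = 11100001, payload 0001 (4 bits).
Byte 2: 0x84 = 10000100 (10xxxxxx ✓), payload 000100.
Byte 3: 0x8C = 10001100 (10xxxxxx ✓), payload 001100.
Concatenate: 0001000100001100 = 0x110C (16 bits → U+110C).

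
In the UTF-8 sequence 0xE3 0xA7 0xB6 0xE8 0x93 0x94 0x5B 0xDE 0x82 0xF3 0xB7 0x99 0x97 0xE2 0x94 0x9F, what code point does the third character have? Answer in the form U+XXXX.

U+005B

Offset 0: leading byte 0xE3 = 11100011 → 3-byte char #1 = E3 A7 B6.
Offset 3: leading byte 0xE8 = 11101000 → 3-byte char #2 = E8 93 94.
Offset 6: leading byte 0x5B = 01011011 → 1-byte char #3 = 5B.
Leading byte 0x5B = 01011011 matches 0xxxxxxx → 1-byte sequence.
Byte 1: 0x5B = 01011011, payload 1011011 (7 bits).
Concatenate: 1011011 = 0x5B (7 bits → U+005B).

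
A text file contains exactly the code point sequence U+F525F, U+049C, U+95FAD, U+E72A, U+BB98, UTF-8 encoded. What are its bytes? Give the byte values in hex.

U+F525F: 4-byte form → F3 B5 89 9F.
U+049C: 2-byte form → D2 9C.
U+95FAD: 4-byte form → F2 95 BE AD.
U+E72A: 3-byte form → EE 9C AA.
U+BB98: 3-byte form → EB AE 98.
Concatenated (16 bytes): F3 B5 89 9F D2 9C F2 95 BE AD EE 9C AA EB AE 98.

F3 B5 89 9F D2 9C F2 95 BE AD EE 9C AA EB AE 98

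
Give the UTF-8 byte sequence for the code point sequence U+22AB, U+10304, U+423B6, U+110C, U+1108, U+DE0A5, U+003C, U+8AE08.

U+22AB: 3-byte form → E2 8A AB.
U+10304: 4-byte form → F0 90 8C 84.
U+423B6: 4-byte form → F1 82 8E B6.
U+110C: 3-byte form → E1 84 8C.
U+1108: 3-byte form → E1 84 88.
U+DE0A5: 4-byte form → F3 9E 82 A5.
U+003C: 1-byte form → 3C.
U+8AE08: 4-byte form → F2 8A B8 88.
Concatenated (26 bytes): E2 8A AB F0 90 8C 84 F1 82 8E B6 E1 84 8C E1 84 88 F3 9E 82 A5 3C F2 8A B8 88.

E2 8A AB F0 90 8C 84 F1 82 8E B6 E1 84 8C E1 84 88 F3 9E 82 A5 3C F2 8A B8 88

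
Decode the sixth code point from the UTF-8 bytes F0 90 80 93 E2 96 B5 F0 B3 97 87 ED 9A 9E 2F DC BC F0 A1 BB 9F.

Offset 0: leading byte 0xF0 = 11110000 → 4-byte char #1 = F0 90 80 93.
Offset 4: leading byte 0xE2 = 11100010 → 3-byte char #2 = E2 96 B5.
Offset 7: leading byte 0xF0 = 11110000 → 4-byte char #3 = F0 B3 97 87.
Offset 11: leading byte 0xED = 11101101 → 3-byte char #4 = ED 9A 9E.
Offset 14: leading byte 0x2F = 00101111 → 1-byte char #5 = 2F.
Offset 15: leading byte 0xDC = 11011100 → 2-byte char #6 = DC BC.
Leading byte 0xDC = 11011100 matches 110xxxxx → 2-byte sequence.
Byte 1: 0xDC = 11011100, payload 11100 (5 bits).
Byte 2: 0xBC = 10111100 (10xxxxxx ✓), payload 111100.
Concatenate: 11100111100 = 0x73C (11 bits → U+073C).

U+073C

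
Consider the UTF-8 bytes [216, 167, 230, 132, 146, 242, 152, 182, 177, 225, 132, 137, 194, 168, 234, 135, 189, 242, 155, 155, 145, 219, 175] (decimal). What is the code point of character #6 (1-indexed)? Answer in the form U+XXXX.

Offset 0: leading byte 0xD8 = 11011000 → 2-byte char #1 = D8 A7.
Offset 2: leading byte 0xE6 = 11100110 → 3-byte char #2 = E6 84 92.
Offset 5: leading byte 0xF2 = 11110010 → 4-byte char #3 = F2 98 B6 B1.
Offset 9: leading byte 0xE1 = 11100001 → 3-byte char #4 = E1 84 89.
Offset 12: leading byte 0xC2 = 11000010 → 2-byte char #5 = C2 A8.
Offset 14: leading byte 0xEA = 11101010 → 3-byte char #6 = EA 87 BD.
Leading byte 0xEA = 11101010 matches 1110xxxx → 3-byte sequence.
Byte 1: 0xEA = 11101010, payload 1010 (4 bits).
Byte 2: 0x87 = 10000111 (10xxxxxx ✓), payload 000111.
Byte 3: 0xBD = 10111101 (10xxxxxx ✓), payload 111101.
Concatenate: 1010000111111101 = 0xA1FD (16 bits → U+A1FD).

U+A1FD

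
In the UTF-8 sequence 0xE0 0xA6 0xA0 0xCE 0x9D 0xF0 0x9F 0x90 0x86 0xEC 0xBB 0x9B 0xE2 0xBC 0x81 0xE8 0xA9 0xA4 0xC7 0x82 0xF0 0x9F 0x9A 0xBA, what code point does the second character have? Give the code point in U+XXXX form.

Offset 0: leading byte 0xE0 = 11100000 → 3-byte char #1 = E0 A6 A0.
Offset 3: leading byte 0xCE = 11001110 → 2-byte char #2 = CE 9D.
Leading byte 0xCE = 11001110 matches 110xxxxx → 2-byte sequence.
Byte 1: 0xCE = 11001110, payload 01110 (5 bits).
Byte 2: 0x9D = 10011101 (10xxxxxx ✓), payload 011101.
Concatenate: 01110011101 = 0x39D (11 bits → U+039D).

U+039D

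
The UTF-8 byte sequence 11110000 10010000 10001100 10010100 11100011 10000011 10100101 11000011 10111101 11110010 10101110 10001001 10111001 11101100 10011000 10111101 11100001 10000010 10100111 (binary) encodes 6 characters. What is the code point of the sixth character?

Offset 0: leading byte 0xF0 = 11110000 → 4-byte char #1 = F0 90 8C 94.
Offset 4: leading byte 0xE3 = 11100011 → 3-byte char #2 = E3 83 A5.
Offset 7: leading byte 0xC3 = 11000011 → 2-byte char #3 = C3 BD.
Offset 9: leading byte 0xF2 = 11110010 → 4-byte char #4 = F2 AE 89 B9.
Offset 13: leading byte 0xEC = 11101100 → 3-byte char #5 = EC 98 BD.
Offset 16: leading byte 0xE1 = 11100001 → 3-byte char #6 = E1 82 A7.
Leading byte 0xE1 = 11100001 matches 1110xxxx → 3-byte sequence.
Byte 1: 0xE1 = 11100001, payload 0001 (4 bits).
Byte 2: 0x82 = 10000010 (10xxxxxx ✓), payload 000010.
Byte 3: 0xA7 = 10100111 (10xxxxxx ✓), payload 100111.
Concatenate: 0001000010100111 = 0x10A7 (16 bits → U+10A7).

U+10A7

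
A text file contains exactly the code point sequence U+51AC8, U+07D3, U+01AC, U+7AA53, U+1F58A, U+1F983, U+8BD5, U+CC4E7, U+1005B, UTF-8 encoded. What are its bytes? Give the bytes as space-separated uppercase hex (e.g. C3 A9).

F1 91 AB 88 DF 93 C6 AC F1 BA A9 93 F0 9F 96 8A F0 9F A6 83 E8 AF 95 F3 8C 93 A7 F0 90 81 9B

U+51AC8: 4-byte form → F1 91 AB 88.
U+07D3: 2-byte form → DF 93.
U+01AC: 2-byte form → C6 AC.
U+7AA53: 4-byte form → F1 BA A9 93.
U+1F58A: 4-byte form → F0 9F 96 8A.
U+1F983: 4-byte form → F0 9F A6 83.
U+8BD5: 3-byte form → E8 AF 95.
U+CC4E7: 4-byte form → F3 8C 93 A7.
U+1005B: 4-byte form → F0 90 81 9B.
Concatenated (31 bytes): F1 91 AB 88 DF 93 C6 AC F1 BA A9 93 F0 9F 96 8A F0 9F A6 83 E8 AF 95 F3 8C 93 A7 F0 90 81 9B.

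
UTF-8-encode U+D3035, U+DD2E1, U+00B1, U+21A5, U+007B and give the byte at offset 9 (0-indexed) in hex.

0xB1

U+D3035 → 4-byte form F3 93 80 B5 at offsets 0–3.
U+DD2E1 → 4-byte form F3 9D 8B A1 at offsets 4–7.
U+00B1 → 2-byte form C2 B1 at offsets 8–9.
Offset 9 falls in char 3's range; it's byte 2 of C2 B1 = 0xB1.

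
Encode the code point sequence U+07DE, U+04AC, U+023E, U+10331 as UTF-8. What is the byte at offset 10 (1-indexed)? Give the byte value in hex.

1-indexed offset 10 is 0-indexed offset 9.
U+07DE → 2-byte form DF 9E at offsets 0–1.
U+04AC → 2-byte form D2 AC at offsets 2–3.
U+023E → 2-byte form C8 BE at offsets 4–5.
U+10331 → 4-byte form F0 90 8C B1 at offsets 6–9.
Offset 9 falls in char 4's range; it's byte 4 of F0 90 8C B1 = 0xB1.

0xB1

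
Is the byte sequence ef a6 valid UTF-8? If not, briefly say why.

invalid (sequence truncated)

Leading byte 0xEF = 11101111 → 3-byte form, but only 2 bytes are present.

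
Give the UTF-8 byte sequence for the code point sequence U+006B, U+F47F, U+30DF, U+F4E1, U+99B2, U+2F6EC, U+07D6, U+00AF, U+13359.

U+006B: 1-byte form → 6B.
U+F47F: 3-byte form → EF 91 BF.
U+30DF: 3-byte form → E3 83 9F.
U+F4E1: 3-byte form → EF 93 A1.
U+99B2: 3-byte form → E9 A6 B2.
U+2F6EC: 4-byte form → F0 AF 9B AC.
U+07D6: 2-byte form → DF 96.
U+00AF: 2-byte form → C2 AF.
U+13359: 4-byte form → F0 93 8D 99.
Concatenated (25 bytes): 6B EF 91 BF E3 83 9F EF 93 A1 E9 A6 B2 F0 AF 9B AC DF 96 C2 AF F0 93 8D 99.

6B EF 91 BF E3 83 9F EF 93 A1 E9 A6 B2 F0 AF 9B AC DF 96 C2 AF F0 93 8D 99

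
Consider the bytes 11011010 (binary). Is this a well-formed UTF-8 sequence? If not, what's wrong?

Leading byte 0xDA = 11011010 → 2-byte form, but only 1 byte is present.

invalid (sequence truncated)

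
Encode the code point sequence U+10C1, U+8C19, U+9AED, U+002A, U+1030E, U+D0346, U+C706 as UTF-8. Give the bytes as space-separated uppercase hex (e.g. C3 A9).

U+10C1: 3-byte form → E1 83 81.
U+8C19: 3-byte form → E8 B0 99.
U+9AED: 3-byte form → E9 AB AD.
U+002A: 1-byte form → 2A.
U+1030E: 4-byte form → F0 90 8C 8E.
U+D0346: 4-byte form → F3 90 8D 86.
U+C706: 3-byte form → EC 9C 86.
Concatenated (21 bytes): E1 83 81 E8 B0 99 E9 AB AD 2A F0 90 8C 8E F3 90 8D 86 EC 9C 86.

E1 83 81 E8 B0 99 E9 AB AD 2A F0 90 8C 8E F3 90 8D 86 EC 9C 86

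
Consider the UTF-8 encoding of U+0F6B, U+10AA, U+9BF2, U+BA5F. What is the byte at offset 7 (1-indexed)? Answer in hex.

0xE9

1-indexed offset 7 is 0-indexed offset 6.
U+0F6B → 3-byte form E0 BD AB at offsets 0–2.
U+10AA → 3-byte form E1 82 AA at offsets 3–5.
U+9BF2 → 3-byte form E9 AF B2 at offsets 6–8.
Offset 6 falls in char 3's range; it's byte 1 of E9 AF B2 = 0xE9.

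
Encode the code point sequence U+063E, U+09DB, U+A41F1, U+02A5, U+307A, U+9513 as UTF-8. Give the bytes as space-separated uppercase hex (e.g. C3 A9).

U+063E: 2-byte form → D8 BE.
U+09DB: 3-byte form → E0 A7 9B.
U+A41F1: 4-byte form → F2 A4 87 B1.
U+02A5: 2-byte form → CA A5.
U+307A: 3-byte form → E3 81 BA.
U+9513: 3-byte form → E9 94 93.
Concatenated (17 bytes): D8 BE E0 A7 9B F2 A4 87 B1 CA A5 E3 81 BA E9 94 93.

D8 BE E0 A7 9B F2 A4 87 B1 CA A5 E3 81 BA E9 94 93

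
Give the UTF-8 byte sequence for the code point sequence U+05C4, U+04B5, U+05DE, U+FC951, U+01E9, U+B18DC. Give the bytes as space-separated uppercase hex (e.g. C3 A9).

U+05C4: 2-byte form → D7 84.
U+04B5: 2-byte form → D2 B5.
U+05DE: 2-byte form → D7 9E.
U+FC951: 4-byte form → F3 BC A5 91.
U+01E9: 2-byte form → C7 A9.
U+B18DC: 4-byte form → F2 B1 A3 9C.
Concatenated (16 bytes): D7 84 D2 B5 D7 9E F3 BC A5 91 C7 A9 F2 B1 A3 9C.

D7 84 D2 B5 D7 9E F3 BC A5 91 C7 A9 F2 B1 A3 9C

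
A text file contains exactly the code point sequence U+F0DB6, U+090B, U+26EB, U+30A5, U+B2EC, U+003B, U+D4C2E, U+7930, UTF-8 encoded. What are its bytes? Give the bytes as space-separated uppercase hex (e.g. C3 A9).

F3 B0 B6 B6 E0 A4 8B E2 9B AB E3 82 A5 EB 8B AC 3B F3 94 B0 AE E7 A4 B0

U+F0DB6: 4-byte form → F3 B0 B6 B6.
U+090B: 3-byte form → E0 A4 8B.
U+26EB: 3-byte form → E2 9B AB.
U+30A5: 3-byte form → E3 82 A5.
U+B2EC: 3-byte form → EB 8B AC.
U+003B: 1-byte form → 3B.
U+D4C2E: 4-byte form → F3 94 B0 AE.
U+7930: 3-byte form → E7 A4 B0.
Concatenated (24 bytes): F3 B0 B6 B6 E0 A4 8B E2 9B AB E3 82 A5 EB 8B AC 3B F3 94 B0 AE E7 A4 B0.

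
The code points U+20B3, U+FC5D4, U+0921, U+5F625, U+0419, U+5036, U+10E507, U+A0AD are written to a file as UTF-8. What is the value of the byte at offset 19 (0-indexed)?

0xF4

U+20B3 → 3-byte form E2 82 B3 at offsets 0–2.
U+FC5D4 → 4-byte form F3 BC 97 94 at offsets 3–6.
U+0921 → 3-byte form E0 A4 A1 at offsets 7–9.
U+5F625 → 4-byte form F1 9F 98 A5 at offsets 10–13.
U+0419 → 2-byte form D0 99 at offsets 14–15.
U+5036 → 3-byte form E5 80 B6 at offsets 16–18.
U+10E507 → 4-byte form F4 8E 94 87 at offsets 19–22.
Offset 19 falls in char 7's range; it's byte 1 of F4 8E 94 87 = 0xF4.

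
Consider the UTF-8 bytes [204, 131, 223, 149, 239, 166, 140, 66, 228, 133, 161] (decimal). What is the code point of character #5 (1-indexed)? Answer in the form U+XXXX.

Offset 0: leading byte 0xCC = 11001100 → 2-byte char #1 = CC 83.
Offset 2: leading byte 0xDF = 11011111 → 2-byte char #2 = DF 95.
Offset 4: leading byte 0xEF = 11101111 → 3-byte char #3 = EF A6 8C.
Offset 7: leading byte 0x42 = 01000010 → 1-byte char #4 = 42.
Offset 8: leading byte 0xE4 = 11100100 → 3-byte char #5 = E4 85 A1.
Leading byte 0xE4 = 11100100 matches 1110xxxx → 3-byte sequence.
Byte 1: 0xE4 = 11100100, payload 0100 (4 bits).
Byte 2: 0x85 = 10000101 (10xxxxxx ✓), payload 000101.
Byte 3: 0xA1 = 10100001 (10xxxxxx ✓), payload 100001.
Concatenate: 0100000101100001 = 0x4161 (16 bits → U+4161).

U+4161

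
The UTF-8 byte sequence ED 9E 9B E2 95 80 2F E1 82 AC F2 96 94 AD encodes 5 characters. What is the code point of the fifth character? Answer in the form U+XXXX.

U+9652D

Offset 0: leading byte 0xED = 11101101 → 3-byte char #1 = ED 9E 9B.
Offset 3: leading byte 0xE2 = 11100010 → 3-byte char #2 = E2 95 80.
Offset 6: leading byte 0x2F = 00101111 → 1-byte char #3 = 2F.
Offset 7: leading byte 0xE1 = 11100001 → 3-byte char #4 = E1 82 AC.
Offset 10: leading byte 0xF2 = 11110010 → 4-byte char #5 = F2 96 94 AD.
Leading byte 0xF2 = 11110010 matches 11110xxx → 4-byte sequence.
Byte 1: 0xF2 = 11110010, payload 010 (3 bits).
Byte 2: 0x96 = 10010110 (10xxxxxx ✓), payload 010110.
Byte 3: 0x94 = 10010100 (10xxxxxx ✓), payload 010100.
Byte 4: 0xAD = 10101101 (10xxxxxx ✓), payload 101101.
Concatenate: 010010110010100101101 = 0x9652D (21 bits → U+9652D).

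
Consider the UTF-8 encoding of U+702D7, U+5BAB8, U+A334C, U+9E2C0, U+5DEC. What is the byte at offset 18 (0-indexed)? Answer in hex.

0xAC

U+702D7 → 4-byte form F1 B0 8B 97 at offsets 0–3.
U+5BAB8 → 4-byte form F1 9B AA B8 at offsets 4–7.
U+A334C → 4-byte form F2 A3 8D 8C at offsets 8–11.
U+9E2C0 → 4-byte form F2 9E 8B 80 at offsets 12–15.
U+5DEC → 3-byte form E5 B7 AC at offsets 16–18.
Offset 18 falls in char 5's range; it's byte 3 of E5 B7 AC = 0xAC.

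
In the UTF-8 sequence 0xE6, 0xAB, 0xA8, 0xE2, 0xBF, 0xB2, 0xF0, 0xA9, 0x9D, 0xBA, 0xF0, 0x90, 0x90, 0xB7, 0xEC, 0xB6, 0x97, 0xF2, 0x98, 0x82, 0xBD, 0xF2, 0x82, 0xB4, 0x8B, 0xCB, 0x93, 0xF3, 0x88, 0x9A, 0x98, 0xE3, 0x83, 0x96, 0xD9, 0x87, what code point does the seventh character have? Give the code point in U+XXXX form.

U+82D0B

Offset 0: leading byte 0xE6 = 11100110 → 3-byte char #1 = E6 AB A8.
Offset 3: leading byte 0xE2 = 11100010 → 3-byte char #2 = E2 BF B2.
Offset 6: leading byte 0xF0 = 11110000 → 4-byte char #3 = F0 A9 9D BA.
Offset 10: leading byte 0xF0 = 11110000 → 4-byte char #4 = F0 90 90 B7.
Offset 14: leading byte 0xEC = 11101100 → 3-byte char #5 = EC B6 97.
Offset 17: leading byte 0xF2 = 11110010 → 4-byte char #6 = F2 98 82 BD.
Offset 21: leading byte 0xF2 = 11110010 → 4-byte char #7 = F2 82 B4 8B.
Leading byte 0xF2 = 11110010 matches 11110xxx → 4-byte sequence.
Byte 1: 0xF2 = 11110010, payload 010 (3 bits).
Byte 2: 0x82 = 10000010 (10xxxxxx ✓), payload 000010.
Byte 3: 0xB4 = 10110100 (10xxxxxx ✓), payload 110100.
Byte 4: 0x8B = 10001011 (10xxxxxx ✓), payload 001011.
Concatenate: 010000010110100001011 = 0x82D0B (21 bits → U+82D0B).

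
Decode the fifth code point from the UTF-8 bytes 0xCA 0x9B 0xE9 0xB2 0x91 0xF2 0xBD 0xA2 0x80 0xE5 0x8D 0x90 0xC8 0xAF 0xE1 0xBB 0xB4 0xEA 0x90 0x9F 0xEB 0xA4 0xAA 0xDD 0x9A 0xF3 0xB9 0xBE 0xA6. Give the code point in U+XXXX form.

U+022F

Offset 0: leading byte 0xCA = 11001010 → 2-byte char #1 = CA 9B.
Offset 2: leading byte 0xE9 = 11101001 → 3-byte char #2 = E9 B2 91.
Offset 5: leading byte 0xF2 = 11110010 → 4-byte char #3 = F2 BD A2 80.
Offset 9: leading byte 0xE5 = 11100101 → 3-byte char #4 = E5 8D 90.
Offset 12: leading byte 0xC8 = 11001000 → 2-byte char #5 = C8 AF.
Leading byte 0xC8 = 11001000 matches 110xxxxx → 2-byte sequence.
Byte 1: 0xC8 = 11001000, payload 01000 (5 bits).
Byte 2: 0xAF = 10101111 (10xxxxxx ✓), payload 101111.
Concatenate: 01000101111 = 0x22F (11 bits → U+022F).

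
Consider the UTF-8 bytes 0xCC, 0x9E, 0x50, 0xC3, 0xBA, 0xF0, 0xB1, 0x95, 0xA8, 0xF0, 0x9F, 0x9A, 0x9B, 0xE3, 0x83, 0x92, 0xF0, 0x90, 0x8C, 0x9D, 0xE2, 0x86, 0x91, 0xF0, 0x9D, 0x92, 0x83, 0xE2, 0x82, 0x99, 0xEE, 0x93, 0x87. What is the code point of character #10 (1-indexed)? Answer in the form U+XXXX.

U+2099

Offset 0: leading byte 0xCC = 11001100 → 2-byte char #1 = CC 9E.
Offset 2: leading byte 0x50 = 01010000 → 1-byte char #2 = 50.
Offset 3: leading byte 0xC3 = 11000011 → 2-byte char #3 = C3 BA.
Offset 5: leading byte 0xF0 = 11110000 → 4-byte char #4 = F0 B1 95 A8.
Offset 9: leading byte 0xF0 = 11110000 → 4-byte char #5 = F0 9F 9A 9B.
Offset 13: leading byte 0xE3 = 11100011 → 3-byte char #6 = E3 83 92.
Offset 16: leading byte 0xF0 = 11110000 → 4-byte char #7 = F0 90 8C 9D.
Offset 20: leading byte 0xE2 = 11100010 → 3-byte char #8 = E2 86 91.
Offset 23: leading byte 0xF0 = 11110000 → 4-byte char #9 = F0 9D 92 83.
Offset 27: leading byte 0xE2 = 11100010 → 3-byte char #10 = E2 82 99.
Leading byte 0xE2 = 11100010 matches 1110xxxx → 3-byte sequence.
Byte 1: 0xE2 = 11100010, payload 0010 (4 bits).
Byte 2: 0x82 = 10000010 (10xxxxxx ✓), payload 000010.
Byte 3: 0x99 = 10011001 (10xxxxxx ✓), payload 011001.
Concatenate: 0010000010011001 = 0x2099 (16 bits → U+2099).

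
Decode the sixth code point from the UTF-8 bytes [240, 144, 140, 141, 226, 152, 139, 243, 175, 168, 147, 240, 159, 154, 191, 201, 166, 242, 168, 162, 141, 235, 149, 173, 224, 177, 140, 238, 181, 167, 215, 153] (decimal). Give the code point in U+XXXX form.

Offset 0: leading byte 0xF0 = 11110000 → 4-byte char #1 = F0 90 8C 8D.
Offset 4: leading byte 0xE2 = 11100010 → 3-byte char #2 = E2 98 8B.
Offset 7: leading byte 0xF3 = 11110011 → 4-byte char #3 = F3 AF A8 93.
Offset 11: leading byte 0xF0 = 11110000 → 4-byte char #4 = F0 9F 9A BF.
Offset 15: leading byte 0xC9 = 11001001 → 2-byte char #5 = C9 A6.
Offset 17: leading byte 0xF2 = 11110010 → 4-byte char #6 = F2 A8 A2 8D.
Leading byte 0xF2 = 11110010 matches 11110xxx → 4-byte sequence.
Byte 1: 0xF2 = 11110010, payload 010 (3 bits).
Byte 2: 0xA8 = 10101000 (10xxxxxx ✓), payload 101000.
Byte 3: 0xA2 = 10100010 (10xxxxxx ✓), payload 100010.
Byte 4: 0x8D = 10001101 (10xxxxxx ✓), payload 001101.
Concatenate: 010101000100010001101 = 0xA888D (21 bits → U+A888D).

U+A888D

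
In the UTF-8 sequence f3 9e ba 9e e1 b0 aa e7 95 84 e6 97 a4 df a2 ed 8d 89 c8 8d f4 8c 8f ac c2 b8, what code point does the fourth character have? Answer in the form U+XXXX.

Offset 0: leading byte 0xF3 = 11110011 → 4-byte char #1 = F3 9E BA 9E.
Offset 4: leading byte 0xE1 = 11100001 → 3-byte char #2 = E1 B0 AA.
Offset 7: leading byte 0xE7 = 11100111 → 3-byte char #3 = E7 95 84.
Offset 10: leading byte 0xE6 = 11100110 → 3-byte char #4 = E6 97 A4.
Leading byte 0xE6 = 11100110 matches 1110xxxx → 3-byte sequence.
Byte 1: 0xE6 = 11100110, payload 0110 (4 bits).
Byte 2: 0x97 = 10010111 (10xxxxxx ✓), payload 010111.
Byte 3: 0xA4 = 10100100 (10xxxxxx ✓), payload 100100.
Concatenate: 0110010111100100 = 0x65E4 (16 bits → U+65E4).

U+65E4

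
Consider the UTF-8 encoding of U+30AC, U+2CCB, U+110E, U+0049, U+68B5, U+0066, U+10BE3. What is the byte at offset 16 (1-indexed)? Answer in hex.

0x90

1-indexed offset 16 is 0-indexed offset 15.
U+30AC → 3-byte form E3 82 AC at offsets 0–2.
U+2CCB → 3-byte form E2 B3 8B at offsets 3–5.
U+110E → 3-byte form E1 84 8E at offsets 6–8.
U+0049 → 1-byte form 49 at offsets 9–9.
U+68B5 → 3-byte form E6 A2 B5 at offsets 10–12.
U+0066 → 1-byte form 66 at offsets 13–13.
U+10BE3 → 4-byte form F0 90 AF A3 at offsets 14–17.
Offset 15 falls in char 7's range; it's byte 2 of F0 90 AF A3 = 0x90.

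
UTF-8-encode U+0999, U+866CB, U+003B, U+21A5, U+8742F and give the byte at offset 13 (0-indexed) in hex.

0x90

U+0999 → 3-byte form E0 A6 99 at offsets 0–2.
U+866CB → 4-byte form F2 86 9B 8B at offsets 3–6.
U+003B → 1-byte form 3B at offsets 7–7.
U+21A5 → 3-byte form E2 86 A5 at offsets 8–10.
U+8742F → 4-byte form F2 87 90 AF at offsets 11–14.
Offset 13 falls in char 5's range; it's byte 3 of F2 87 90 AF = 0x90.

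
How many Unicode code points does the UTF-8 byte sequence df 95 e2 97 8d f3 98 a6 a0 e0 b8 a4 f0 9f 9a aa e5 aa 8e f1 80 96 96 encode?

7

Byte at offset 0: 0xDF = 11011111 → 2-byte char (#1). Advance 2.
Byte at offset 2: 0xE2 = 11100010 → 3-byte char (#2). Advance 3.
Byte at offset 5: 0xF3 = 11110011 → 4-byte char (#3). Advance 4.
Byte at offset 9: 0xE0 = 11100000 → 3-byte char (#4). Advance 3.
Byte at offset 12: 0xF0 = 11110000 → 4-byte char (#5). Advance 4.
Byte at offset 16: 0xE5 = 11100101 → 3-byte char (#6). Advance 3.
Byte at offset 19: 0xF1 = 11110001 → 4-byte char (#7). Advance 4.
Reached end at offset 23 after 7 code points.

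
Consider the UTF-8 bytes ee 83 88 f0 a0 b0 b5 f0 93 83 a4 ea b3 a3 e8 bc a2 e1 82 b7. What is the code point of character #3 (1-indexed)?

Offset 0: leading byte 0xEE = 11101110 → 3-byte char #1 = EE 83 88.
Offset 3: leading byte 0xF0 = 11110000 → 4-byte char #2 = F0 A0 B0 B5.
Offset 7: leading byte 0xF0 = 11110000 → 4-byte char #3 = F0 93 83 A4.
Leading byte 0xF0 = 11110000 matches 11110xxx → 4-byte sequence.
Byte 1: 0xF0 = 11110000, payload 000 (3 bits).
Byte 2: 0x93 = 10010011 (10xxxxxx ✓), payload 010011.
Byte 3: 0x83 = 10000011 (10xxxxxx ✓), payload 000011.
Byte 4: 0xA4 = 10100100 (10xxxxxx ✓), payload 100100.
Concatenate: 000010011000011100100 = 0x130E4 (21 bits → U+130E4).

U+130E4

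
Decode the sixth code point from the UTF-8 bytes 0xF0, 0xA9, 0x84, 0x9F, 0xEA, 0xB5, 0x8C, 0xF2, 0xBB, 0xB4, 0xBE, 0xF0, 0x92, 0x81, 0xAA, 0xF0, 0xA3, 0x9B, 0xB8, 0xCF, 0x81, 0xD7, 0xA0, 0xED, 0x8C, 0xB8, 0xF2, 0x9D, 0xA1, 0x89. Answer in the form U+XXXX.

Offset 0: leading byte 0xF0 = 11110000 → 4-byte char #1 = F0 A9 84 9F.
Offset 4: leading byte 0xEA = 11101010 → 3-byte char #2 = EA B5 8C.
Offset 7: leading byte 0xF2 = 11110010 → 4-byte char #3 = F2 BB B4 BE.
Offset 11: leading byte 0xF0 = 11110000 → 4-byte char #4 = F0 92 81 AA.
Offset 15: leading byte 0xF0 = 11110000 → 4-byte char #5 = F0 A3 9B B8.
Offset 19: leading byte 0xCF = 11001111 → 2-byte char #6 = CF 81.
Leading byte 0xCF = 11001111 matches 110xxxxx → 2-byte sequence.
Byte 1: 0xCF = 11001111, payload 01111 (5 bits).
Byte 2: 0x81 = 10000001 (10xxxxxx ✓), payload 000001.
Concatenate: 01111000001 = 0x3C1 (11 bits → U+03C1).

U+03C1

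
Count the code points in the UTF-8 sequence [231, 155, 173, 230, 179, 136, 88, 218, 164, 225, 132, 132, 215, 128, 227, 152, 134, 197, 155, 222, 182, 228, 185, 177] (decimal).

10

Byte at offset 0: 0xE7 = 11100111 → 3-byte char (#1). Advance 3.
Byte at offset 3: 0xE6 = 11100110 → 3-byte char (#2). Advance 3.
Byte at offset 6: 0x58 = 01011000 → 1-byte char (#3). Advance 1.
Byte at offset 7: 0xDA = 11011010 → 2-byte char (#4). Advance 2.
Byte at offset 9: 0xE1 = 11100001 → 3-byte char (#5). Advance 3.
Byte at offset 12: 0xD7 = 11010111 → 2-byte char (#6). Advance 2.
Byte at offset 14: 0xE3 = 11100011 → 3-byte char (#7). Advance 3.
Byte at offset 17: 0xC5 = 11000101 → 2-byte char (#8). Advance 2.
Byte at offset 19: 0xDE = 11011110 → 2-byte char (#9). Advance 2.
Byte at offset 21: 0xE4 = 11100100 → 3-byte char (#10). Advance 3.
Reached end at offset 24 after 10 code points.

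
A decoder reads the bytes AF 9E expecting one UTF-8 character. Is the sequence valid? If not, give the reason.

Byte 0xAF = 10101111 has the form 10xxxxxx — a continuation byte — but there is no preceding leading byte.

invalid (continuation byte with no leading byte)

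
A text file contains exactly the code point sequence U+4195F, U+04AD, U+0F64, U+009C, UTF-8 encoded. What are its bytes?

F1 81 A5 9F D2 AD E0 BD A4 C2 9C

U+4195F: 4-byte form → F1 81 A5 9F.
U+04AD: 2-byte form → D2 AD.
U+0F64: 3-byte form → E0 BD A4.
U+009C: 2-byte form → C2 9C.
Concatenated (11 bytes): F1 81 A5 9F D2 AD E0 BD A4 C2 9C.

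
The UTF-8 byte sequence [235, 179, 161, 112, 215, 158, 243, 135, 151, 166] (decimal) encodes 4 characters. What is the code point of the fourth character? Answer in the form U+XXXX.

U+C75E6

Offset 0: leading byte 0xEB = 11101011 → 3-byte char #1 = EB B3 A1.
Offset 3: leading byte 0x70 = 01110000 → 1-byte char #2 = 70.
Offset 4: leading byte 0xD7 = 11010111 → 2-byte char #3 = D7 9E.
Offset 6: leading byte 0xF3 = 11110011 → 4-byte char #4 = F3 87 97 A6.
Leading byte 0xF3 = 11110011 matches 11110xxx → 4-byte sequence.
Byte 1: 0xF3 = 11110011, payload 011 (3 bits).
Byte 2: 0x87 = 10000111 (10xxxxxx ✓), payload 000111.
Byte 3: 0x97 = 10010111 (10xxxxxx ✓), payload 010111.
Byte 4: 0xA6 = 10100110 (10xxxxxx ✓), payload 100110.
Concatenate: 011000111010111100110 = 0xC75E6 (21 bits → U+C75E6).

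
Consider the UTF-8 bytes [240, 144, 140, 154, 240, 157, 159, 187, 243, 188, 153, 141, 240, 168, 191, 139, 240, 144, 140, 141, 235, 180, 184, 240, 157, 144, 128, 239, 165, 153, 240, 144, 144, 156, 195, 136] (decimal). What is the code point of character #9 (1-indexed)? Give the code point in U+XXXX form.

Offset 0: leading byte 0xF0 = 11110000 → 4-byte char #1 = F0 90 8C 9A.
Offset 4: leading byte 0xF0 = 11110000 → 4-byte char #2 = F0 9D 9F BB.
Offset 8: leading byte 0xF3 = 11110011 → 4-byte char #3 = F3 BC 99 8D.
Offset 12: leading byte 0xF0 = 11110000 → 4-byte char #4 = F0 A8 BF 8B.
Offset 16: leading byte 0xF0 = 11110000 → 4-byte char #5 = F0 90 8C 8D.
Offset 20: leading byte 0xEB = 11101011 → 3-byte char #6 = EB B4 B8.
Offset 23: leading byte 0xF0 = 11110000 → 4-byte char #7 = F0 9D 90 80.
Offset 27: leading byte 0xEF = 11101111 → 3-byte char #8 = EF A5 99.
Offset 30: leading byte 0xF0 = 11110000 → 4-byte char #9 = F0 90 90 9C.
Leading byte 0xF0 = 11110000 matches 11110xxx → 4-byte sequence.
Byte 1: 0xF0 = 11110000, payload 000 (3 bits).
Byte 2: 0x90 = 10010000 (10xxxxxx ✓), payload 010000.
Byte 3: 0x90 = 10010000 (10xxxxxx ✓), payload 010000.
Byte 4: 0x9C = 10011100 (10xxxxxx ✓), payload 011100.
Concatenate: 000010000010000011100 = 0x1041C (21 bits → U+1041C).

U+1041C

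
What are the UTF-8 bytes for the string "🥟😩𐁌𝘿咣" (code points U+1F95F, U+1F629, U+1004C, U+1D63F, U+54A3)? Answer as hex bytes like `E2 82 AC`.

U+1F95F: 4-byte form → F0 9F A5 9F.
U+1F629: 4-byte form → F0 9F 98 A9.
U+1004C: 4-byte form → F0 90 81 8C.
U+1D63F: 4-byte form → F0 9D 98 BF.
U+54A3: 3-byte form → E5 92 A3.
Concatenated (19 bytes): F0 9F A5 9F F0 9F 98 A9 F0 90 81 8C F0 9D 98 BF E5 92 A3.

F0 9F A5 9F F0 9F 98 A9 F0 90 81 8C F0 9D 98 BF E5 92 A3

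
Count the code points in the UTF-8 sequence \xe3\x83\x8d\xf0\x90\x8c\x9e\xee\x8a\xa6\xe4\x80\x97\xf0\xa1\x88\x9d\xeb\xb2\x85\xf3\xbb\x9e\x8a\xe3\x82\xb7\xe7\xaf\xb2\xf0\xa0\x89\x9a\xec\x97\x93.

11

Byte at offset 0: 0xE3 = 11100011 → 3-byte char (#1). Advance 3.
Byte at offset 3: 0xF0 = 11110000 → 4-byte char (#2). Advance 4.
Byte at offset 7: 0xEE = 11101110 → 3-byte char (#3). Advance 3.
Byte at offset 10: 0xE4 = 11100100 → 3-byte char (#4). Advance 3.
Byte at offset 13: 0xF0 = 11110000 → 4-byte char (#5). Advance 4.
Byte at offset 17: 0xEB = 11101011 → 3-byte char (#6). Advance 3.
Byte at offset 20: 0xF3 = 11110011 → 4-byte char (#7). Advance 4.
Byte at offset 24: 0xE3 = 11100011 → 3-byte char (#8). Advance 3.
Byte at offset 27: 0xE7 = 11100111 → 3-byte char (#9). Advance 3.
Byte at offset 30: 0xF0 = 11110000 → 4-byte char (#10). Advance 4.
Byte at offset 34: 0xEC = 11101100 → 3-byte char (#11). Advance 3.
Reached end at offset 37 after 11 code points.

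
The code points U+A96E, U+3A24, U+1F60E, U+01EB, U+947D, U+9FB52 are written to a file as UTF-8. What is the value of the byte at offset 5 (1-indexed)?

0xA8

1-indexed offset 5 is 0-indexed offset 4.
U+A96E → 3-byte form EA A5 AE at offsets 0–2.
U+3A24 → 3-byte form E3 A8 A4 at offsets 3–5.
Offset 4 falls in char 2's range; it's byte 2 of E3 A8 A4 = 0xA8.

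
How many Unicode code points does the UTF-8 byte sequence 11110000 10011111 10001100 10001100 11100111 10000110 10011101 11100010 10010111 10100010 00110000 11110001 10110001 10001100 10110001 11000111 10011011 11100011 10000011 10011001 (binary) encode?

7

Byte at offset 0: 0xF0 = 11110000 → 4-byte char (#1). Advance 4.
Byte at offset 4: 0xE7 = 11100111 → 3-byte char (#2). Advance 3.
Byte at offset 7: 0xE2 = 11100010 → 3-byte char (#3). Advance 3.
Byte at offset 10: 0x30 = 00110000 → 1-byte char (#4). Advance 1.
Byte at offset 11: 0xF1 = 11110001 → 4-byte char (#5). Advance 4.
Byte at offset 15: 0xC7 = 11000111 → 2-byte char (#6). Advance 2.
Byte at offset 17: 0xE3 = 11100011 → 3-byte char (#7). Advance 3.
Reached end at offset 20 after 7 code points.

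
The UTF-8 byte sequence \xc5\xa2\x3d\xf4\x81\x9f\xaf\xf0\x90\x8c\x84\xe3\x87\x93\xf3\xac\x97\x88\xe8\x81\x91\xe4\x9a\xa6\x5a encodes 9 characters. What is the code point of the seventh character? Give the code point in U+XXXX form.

Offset 0: leading byte 0xC5 = 11000101 → 2-byte char #1 = C5 A2.
Offset 2: leading byte 0x3D = 00111101 → 1-byte char #2 = 3D.
Offset 3: leading byte 0xF4 = 11110100 → 4-byte char #3 = F4 81 9F AF.
Offset 7: leading byte 0xF0 = 11110000 → 4-byte char #4 = F0 90 8C 84.
Offset 11: leading byte 0xE3 = 11100011 → 3-byte char #5 = E3 87 93.
Offset 14: leading byte 0xF3 = 11110011 → 4-byte char #6 = F3 AC 97 88.
Offset 18: leading byte 0xE8 = 11101000 → 3-byte char #7 = E8 81 91.
Leading byte 0xE8 = 11101000 matches 1110xxxx → 3-byte sequence.
Byte 1: 0xE8 = 11101000, payload 1000 (4 bits).
Byte 2: 0x81 = 10000001 (10xxxxxx ✓), payload 000001.
Byte 3: 0x91 = 10010001 (10xxxxxx ✓), payload 010001.
Concatenate: 1000000001010001 = 0x8051 (16 bits → U+8051).

U+8051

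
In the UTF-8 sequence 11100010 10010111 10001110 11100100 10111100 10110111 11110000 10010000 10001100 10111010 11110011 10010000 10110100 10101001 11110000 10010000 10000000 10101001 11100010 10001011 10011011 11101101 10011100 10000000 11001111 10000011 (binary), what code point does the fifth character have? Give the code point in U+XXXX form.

Offset 0: leading byte 0xE2 = 11100010 → 3-byte char #1 = E2 97 8E.
Offset 3: leading byte 0xE4 = 11100100 → 3-byte char #2 = E4 BC B7.
Offset 6: leading byte 0xF0 = 11110000 → 4-byte char #3 = F0 90 8C BA.
Offset 10: leading byte 0xF3 = 11110011 → 4-byte char #4 = F3 90 B4 A9.
Offset 14: leading byte 0xF0 = 11110000 → 4-byte char #5 = F0 90 80 A9.
Leading byte 0xF0 = 11110000 matches 11110xxx → 4-byte sequence.
Byte 1: 0xF0 = 11110000, payload 000 (3 bits).
Byte 2: 0x90 = 10010000 (10xxxxxx ✓), payload 010000.
Byte 3: 0x80 = 10000000 (10xxxxxx ✓), payload 000000.
Byte 4: 0xA9 = 10101001 (10xxxxxx ✓), payload 101001.
Concatenate: 000010000000000101001 = 0x10029 (21 bits → U+10029).

U+10029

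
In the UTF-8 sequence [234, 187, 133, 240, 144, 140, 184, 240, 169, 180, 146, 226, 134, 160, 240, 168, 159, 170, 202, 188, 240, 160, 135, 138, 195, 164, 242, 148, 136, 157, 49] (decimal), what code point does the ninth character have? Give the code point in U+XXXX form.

Offset 0: leading byte 0xEA = 11101010 → 3-byte char #1 = EA BB 85.
Offset 3: leading byte 0xF0 = 11110000 → 4-byte char #2 = F0 90 8C B8.
Offset 7: leading byte 0xF0 = 11110000 → 4-byte char #3 = F0 A9 B4 92.
Offset 11: leading byte 0xE2 = 11100010 → 3-byte char #4 = E2 86 A0.
Offset 14: leading byte 0xF0 = 11110000 → 4-byte char #5 = F0 A8 9F AA.
Offset 18: leading byte 0xCA = 11001010 → 2-byte char #6 = CA BC.
Offset 20: leading byte 0xF0 = 11110000 → 4-byte char #7 = F0 A0 87 8A.
Offset 24: leading byte 0xC3 = 11000011 → 2-byte char #8 = C3 A4.
Offset 26: leading byte 0xF2 = 11110010 → 4-byte char #9 = F2 94 88 9D.
Leading byte 0xF2 = 11110010 matches 11110xxx → 4-byte sequence.
Byte 1: 0xF2 = 11110010, payload 010 (3 bits).
Byte 2: 0x94 = 10010100 (10xxxxxx ✓), payload 010100.
Byte 3: 0x88 = 10001000 (10xxxxxx ✓), payload 001000.
Byte 4: 0x9D = 10011101 (10xxxxxx ✓), payload 011101.
Concatenate: 010010100001000011101 = 0x9421D (21 bits → U+9421D).

U+9421D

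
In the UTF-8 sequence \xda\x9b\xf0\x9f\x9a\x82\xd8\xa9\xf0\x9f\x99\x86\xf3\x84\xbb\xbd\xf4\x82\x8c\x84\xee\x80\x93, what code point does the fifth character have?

Offset 0: leading byte 0xDA = 11011010 → 2-byte char #1 = DA 9B.
Offset 2: leading byte 0xF0 = 11110000 → 4-byte char #2 = F0 9F 9A 82.
Offset 6: leading byte 0xD8 = 11011000 → 2-byte char #3 = D8 A9.
Offset 8: leading byte 0xF0 = 11110000 → 4-byte char #4 = F0 9F 99 86.
Offset 12: leading byte 0xF3 = 11110011 → 4-byte char #5 = F3 84 BB BD.
Leading byte 0xF3 = 11110011 matches 11110xxx → 4-byte sequence.
Byte 1: 0xF3 = 11110011, payload 011 (3 bits).
Byte 2: 0x84 = 10000100 (10xxxxxx ✓), payload 000100.
Byte 3: 0xBB = 10111011 (10xxxxxx ✓), payload 111011.
Byte 4: 0xBD = 10111101 (10xxxxxx ✓), payload 111101.
Concatenate: 011000100111011111101 = 0xC4EFD (21 bits → U+C4EFD).

U+C4EFD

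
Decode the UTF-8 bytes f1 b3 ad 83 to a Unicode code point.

Leading byte 0xF1 = 11110001 matches 11110xxx → 4-byte sequence.
Byte 1: 0xF1 = 11110001, payload 001 (3 bits).
Byte 2: 0xB3 = 10110011 (10xxxxxx ✓), payload 110011.
Byte 3: 0xAD = 10101101 (10xxxxxx ✓), payload 101101.
Byte 4: 0x83 = 10000011 (10xxxxxx ✓), payload 000011.
Concatenate: 001110011101101000011 = 0x73B43 (21 bits → U+73B43).

U+73B43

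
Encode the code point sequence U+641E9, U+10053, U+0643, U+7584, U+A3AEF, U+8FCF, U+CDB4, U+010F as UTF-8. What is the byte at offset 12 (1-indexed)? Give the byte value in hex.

0x96

1-indexed offset 12 is 0-indexed offset 11.
U+641E9 → 4-byte form F1 A4 87 A9 at offsets 0–3.
U+10053 → 4-byte form F0 90 81 93 at offsets 4–7.
U+0643 → 2-byte form D9 83 at offsets 8–9.
U+7584 → 3-byte form E7 96 84 at offsets 10–12.
Offset 11 falls in char 4's range; it's byte 2 of E7 96 84 = 0x96.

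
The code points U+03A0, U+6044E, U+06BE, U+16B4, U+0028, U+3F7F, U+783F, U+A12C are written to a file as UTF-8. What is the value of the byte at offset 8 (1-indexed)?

0xBE

1-indexed offset 8 is 0-indexed offset 7.
U+03A0 → 2-byte form CE A0 at offsets 0–1.
U+6044E → 4-byte form F1 A0 91 8E at offsets 2–5.
U+06BE → 2-byte form DA BE at offsets 6–7.
Offset 7 falls in char 3's range; it's byte 2 of DA BE = 0xBE.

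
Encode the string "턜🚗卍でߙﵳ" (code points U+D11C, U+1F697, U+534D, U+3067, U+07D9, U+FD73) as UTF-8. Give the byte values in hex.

ED 84 9C F0 9F 9A 97 E5 8D 8D E3 81 A7 DF 99 EF B5 B3

U+D11C: 3-byte form → ED 84 9C.
U+1F697: 4-byte form → F0 9F 9A 97.
U+534D: 3-byte form → E5 8D 8D.
U+3067: 3-byte form → E3 81 A7.
U+07D9: 2-byte form → DF 99.
U+FD73: 3-byte form → EF B5 B3.
Concatenated (18 bytes): ED 84 9C F0 9F 9A 97 E5 8D 8D E3 81 A7 DF 99 EF B5 B3.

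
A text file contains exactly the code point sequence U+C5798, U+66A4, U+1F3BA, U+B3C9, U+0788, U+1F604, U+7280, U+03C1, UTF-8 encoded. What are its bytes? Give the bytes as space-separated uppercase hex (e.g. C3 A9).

F3 85 9E 98 E6 9A A4 F0 9F 8E BA EB 8F 89 DE 88 F0 9F 98 84 E7 8A 80 CF 81

U+C5798: 4-byte form → F3 85 9E 98.
U+66A4: 3-byte form → E6 9A A4.
U+1F3BA: 4-byte form → F0 9F 8E BA.
U+B3C9: 3-byte form → EB 8F 89.
U+0788: 2-byte form → DE 88.
U+1F604: 4-byte form → F0 9F 98 84.
U+7280: 3-byte form → E7 8A 80.
U+03C1: 2-byte form → CF 81.
Concatenated (25 bytes): F3 85 9E 98 E6 9A A4 F0 9F 8E BA EB 8F 89 DE 88 F0 9F 98 84 E7 8A 80 CF 81.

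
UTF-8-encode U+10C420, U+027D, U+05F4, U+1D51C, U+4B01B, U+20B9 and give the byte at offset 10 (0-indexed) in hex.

U+10C420 → 4-byte form F4 8C 90 A0 at offsets 0–3.
U+027D → 2-byte form C9 BD at offsets 4–5.
U+05F4 → 2-byte form D7 B4 at offsets 6–7.
U+1D51C → 4-byte form F0 9D 94 9C at offsets 8–11.
Offset 10 falls in char 4's range; it's byte 3 of F0 9D 94 9C = 0x94.

0x94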